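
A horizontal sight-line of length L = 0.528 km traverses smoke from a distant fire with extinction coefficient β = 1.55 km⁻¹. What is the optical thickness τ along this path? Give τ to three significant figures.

0.818

τ = β·L = 1.55 × 0.528 = 0.8184.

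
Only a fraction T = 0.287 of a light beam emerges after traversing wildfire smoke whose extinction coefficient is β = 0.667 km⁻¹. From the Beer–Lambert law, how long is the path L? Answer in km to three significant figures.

1.87 km

Beer–Lambert: T = exp(−βL) ⇒ L = −ln(T)/β = −ln(0.287)/0.667 = 1.2483/0.667 = 1.871 km.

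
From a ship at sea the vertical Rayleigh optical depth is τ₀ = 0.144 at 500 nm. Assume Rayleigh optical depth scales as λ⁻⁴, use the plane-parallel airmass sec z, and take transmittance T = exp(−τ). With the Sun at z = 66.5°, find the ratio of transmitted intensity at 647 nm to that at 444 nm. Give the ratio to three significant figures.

Airmass: sec 66.5° = 2.5078.
τ(647 nm) = 0.144 × (500/647)⁴ × 2.5078 = 0.144 × 0.3567 × 2.5078 = 0.1288.
τ(444 nm) = 0.144 × (500/444)⁴ × 2.5078 = 0.144 × 1.6082 × 2.5078 = 0.5808.
T(647)/T(444) = exp(τ_B − τ_A) = exp(0.4520) = 1.5714.

1.57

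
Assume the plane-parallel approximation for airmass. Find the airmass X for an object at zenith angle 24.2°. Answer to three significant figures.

1.10

X = sec z = 1/cos 24.2° = 1/0.9121 = 1.0963.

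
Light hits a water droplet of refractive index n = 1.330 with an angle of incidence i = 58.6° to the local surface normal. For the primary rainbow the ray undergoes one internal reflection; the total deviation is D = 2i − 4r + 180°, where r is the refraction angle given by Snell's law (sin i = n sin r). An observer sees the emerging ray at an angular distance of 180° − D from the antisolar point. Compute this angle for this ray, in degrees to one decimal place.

42.5°

sin r = sin 58.6° / 1.330 = 0.8536/1.330 = 0.6418; r = 39.92°.
D = 2·58.6° − 4·39.92° + 180° = 117.20° − 159.69° + 180° = 137.51°.
Angle from antisolar point = 180° − D = 42.49°.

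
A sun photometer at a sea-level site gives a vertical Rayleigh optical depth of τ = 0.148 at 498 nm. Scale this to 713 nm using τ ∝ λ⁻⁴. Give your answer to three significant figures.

τ(713 nm) = τ(498 nm) × (498/713)⁴ = 0.148 × (0.6985)⁴ = 0.148 × 0.2380 = 0.0352.

0.0352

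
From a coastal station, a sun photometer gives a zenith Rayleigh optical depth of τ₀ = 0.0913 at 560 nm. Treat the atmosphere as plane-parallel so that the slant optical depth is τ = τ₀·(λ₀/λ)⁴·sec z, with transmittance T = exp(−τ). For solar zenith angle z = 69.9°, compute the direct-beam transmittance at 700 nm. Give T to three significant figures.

0.897

sec 69.9° = 2.9099.
τ = 0.0913 × (560/700)⁴ × 2.9099 = 0.0913 × 0.4096 × 2.9099 = 0.1088.
T = exp(−0.1088) = 0.8969.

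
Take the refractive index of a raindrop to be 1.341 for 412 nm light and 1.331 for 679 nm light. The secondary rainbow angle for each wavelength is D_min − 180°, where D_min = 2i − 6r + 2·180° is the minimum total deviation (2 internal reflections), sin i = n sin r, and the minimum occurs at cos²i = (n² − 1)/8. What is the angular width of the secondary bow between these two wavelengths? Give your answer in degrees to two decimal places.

2.60°

At 412 nm (n = 1.341): cos²i = 0.09979 → i = 71.586°, r = 45.034°, D_min = 232.966°, rainbow angle = 52.966°.
At 679 nm (n = 1.331): cos²i = 0.09645 → i = 71.907°, r = 45.575°, D_min = 230.365°, rainbow angle = 50.365°.
Angular width = |52.966° − 50.365°| = 2.601°.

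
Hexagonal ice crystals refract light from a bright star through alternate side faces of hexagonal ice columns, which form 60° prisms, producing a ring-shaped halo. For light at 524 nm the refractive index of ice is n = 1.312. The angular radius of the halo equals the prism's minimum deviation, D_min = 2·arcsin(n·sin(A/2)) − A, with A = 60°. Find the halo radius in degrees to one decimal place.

n·sin(A/2) = 1.312 × sin 30° = 1.312 × 0.5000 = 0.6560.
D_min = 2·arcsin(0.6560) − 60° = 2 × 40.996° − 60° = 21.991°.

22.0°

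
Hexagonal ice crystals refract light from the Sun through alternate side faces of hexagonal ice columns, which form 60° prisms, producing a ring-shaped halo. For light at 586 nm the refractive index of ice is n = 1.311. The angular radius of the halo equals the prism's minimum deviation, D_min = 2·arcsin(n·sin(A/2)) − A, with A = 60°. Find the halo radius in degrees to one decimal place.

21.9°

n·sin(A/2) = 1.311 × sin 30° = 1.311 × 0.5000 = 0.6555.
D_min = 2·arcsin(0.6555) − 60° = 2 × 40.958° − 60° = 21.915°.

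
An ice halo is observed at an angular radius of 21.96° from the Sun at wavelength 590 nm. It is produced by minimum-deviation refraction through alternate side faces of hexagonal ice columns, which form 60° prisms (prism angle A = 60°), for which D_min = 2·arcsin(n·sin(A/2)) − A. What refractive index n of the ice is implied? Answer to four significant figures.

Rearranging: n = sin((D_min + A)/2) / sin(A/2).
(D_min + A)/2 = (21.96° + 60°)/2 = 40.980°.
n = sin 40.980° / sin 30° = 0.6558 / 0.5000 = 1.3116.

1.312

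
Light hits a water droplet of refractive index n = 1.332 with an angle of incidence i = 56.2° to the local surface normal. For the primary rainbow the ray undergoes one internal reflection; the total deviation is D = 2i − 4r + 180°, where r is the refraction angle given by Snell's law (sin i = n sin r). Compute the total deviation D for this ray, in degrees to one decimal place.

sin r = sin 56.2° / 1.332 = 0.8310/1.332 = 0.6239; r = 38.60°.
D = 2·56.2° − 4·38.60° + 180° = 112.40° − 154.39° + 180° = 138.01°.

138.0°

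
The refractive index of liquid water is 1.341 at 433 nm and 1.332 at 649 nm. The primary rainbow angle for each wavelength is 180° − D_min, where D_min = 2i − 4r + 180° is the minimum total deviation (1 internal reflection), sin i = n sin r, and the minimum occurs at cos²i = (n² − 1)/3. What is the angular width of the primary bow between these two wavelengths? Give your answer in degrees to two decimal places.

At 433 nm (n = 1.341): cos²i = 0.26609 → i = 58.946°, r = 39.705°, D_min = 139.071°, rainbow angle = 40.929°.
At 649 nm (n = 1.332): cos²i = 0.25807 → i = 59.469°, r = 40.290°, D_min = 137.776°, rainbow angle = 42.224°.
Angular width = |40.929° − 42.224°| = 1.295°.

1.29°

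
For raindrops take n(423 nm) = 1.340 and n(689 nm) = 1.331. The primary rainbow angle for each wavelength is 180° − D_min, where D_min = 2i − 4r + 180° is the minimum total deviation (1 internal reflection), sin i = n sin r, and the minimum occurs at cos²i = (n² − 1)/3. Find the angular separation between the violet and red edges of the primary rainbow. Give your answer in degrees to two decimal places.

1.30°

At 423 nm (n = 1.340): cos²i = 0.26520 → i = 59.004°, r = 39.770°, D_min = 138.929°, rainbow angle = 41.071°.
At 689 nm (n = 1.331): cos²i = 0.25719 → i = 59.527°, r = 40.356°, D_min = 137.630°, rainbow angle = 42.370°.
Angular width = |41.071° − 42.370°| = 1.299°.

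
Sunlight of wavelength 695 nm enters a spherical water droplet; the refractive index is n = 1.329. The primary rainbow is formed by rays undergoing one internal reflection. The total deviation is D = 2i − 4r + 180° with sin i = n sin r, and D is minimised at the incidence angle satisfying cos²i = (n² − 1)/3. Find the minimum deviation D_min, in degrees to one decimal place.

cos²i = (1.76624 − 1)/3 = 0.25541; i = arccos(0.50538) = 59.643°.
sin r = sin 59.643°/1.329 = 0.64928; r = 40.487°.
D_min = 2·59.643° − 4·40.487° + 180° = 137.337°.

137.3°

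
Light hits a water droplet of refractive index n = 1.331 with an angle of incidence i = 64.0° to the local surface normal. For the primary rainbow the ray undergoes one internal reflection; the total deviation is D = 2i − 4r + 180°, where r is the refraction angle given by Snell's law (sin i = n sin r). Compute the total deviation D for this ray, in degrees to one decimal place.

sin r = sin 64.0° / 1.331 = 0.8988/1.331 = 0.6753; r = 42.48°.
D = 2·64.0° − 4·42.48° + 180° = 128.00° − 169.90° + 180° = 138.10°.

138.1°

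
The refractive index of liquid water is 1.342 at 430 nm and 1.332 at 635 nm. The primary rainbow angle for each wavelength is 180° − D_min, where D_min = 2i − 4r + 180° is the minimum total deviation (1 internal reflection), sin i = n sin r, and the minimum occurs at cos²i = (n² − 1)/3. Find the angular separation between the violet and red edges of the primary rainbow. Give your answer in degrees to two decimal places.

At 430 nm (n = 1.342): cos²i = 0.26699 → i = 58.888°, r = 39.641°, D_min = 139.213°, rainbow angle = 40.787°.
At 635 nm (n = 1.332): cos²i = 0.25807 → i = 59.469°, r = 40.290°, D_min = 137.776°, rainbow angle = 42.224°.
Angular width = |40.787° − 42.224°| = 1.437°.

1.44°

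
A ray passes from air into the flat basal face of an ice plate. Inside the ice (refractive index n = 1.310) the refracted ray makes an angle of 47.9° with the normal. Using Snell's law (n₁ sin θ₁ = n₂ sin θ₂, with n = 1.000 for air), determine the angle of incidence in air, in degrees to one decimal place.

76.4°

Snell: sin θ_i = n · sin θ_r = 1.310 × sin 47.9° = 1.310 × 0.7420 = 0.9720.
θ_i = arcsin(0.9720) = 76.41°.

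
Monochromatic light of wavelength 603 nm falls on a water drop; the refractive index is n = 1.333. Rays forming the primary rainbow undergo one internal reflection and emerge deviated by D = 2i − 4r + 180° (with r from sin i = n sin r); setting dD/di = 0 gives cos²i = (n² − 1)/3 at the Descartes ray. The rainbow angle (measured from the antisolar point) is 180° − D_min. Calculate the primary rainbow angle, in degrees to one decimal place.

42.1°

cos²i = (1.77689 − 1)/3 = 0.25896; i = arccos(0.50888) = 59.410°.
sin r = sin 59.410°/1.333 = 0.64579; r = 40.225°.
D_min = 2·59.410° − 4·40.225° + 180° = 137.922°.
Rainbow angle = 180° − D_min = 42.078°.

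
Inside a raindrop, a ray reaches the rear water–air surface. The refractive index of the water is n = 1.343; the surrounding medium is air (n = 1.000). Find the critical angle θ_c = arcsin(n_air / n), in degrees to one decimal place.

sin θ_c = n_air / n = 1.000 / 1.343 = 0.7446.
θ_c = arcsin(0.7446) = 48.12°.

48.1°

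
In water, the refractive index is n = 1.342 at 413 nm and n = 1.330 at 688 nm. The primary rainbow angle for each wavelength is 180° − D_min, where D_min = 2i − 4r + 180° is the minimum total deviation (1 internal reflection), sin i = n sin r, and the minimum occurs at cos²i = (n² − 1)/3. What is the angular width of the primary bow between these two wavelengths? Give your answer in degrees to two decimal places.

1.73°

At 413 nm (n = 1.342): cos²i = 0.26699 → i = 58.888°, r = 39.641°, D_min = 139.213°, rainbow angle = 40.787°.
At 688 nm (n = 1.330): cos²i = 0.25630 → i = 59.585°, r = 40.422°, D_min = 137.484°, rainbow angle = 42.516°.
Angular width = |40.787° − 42.516°| = 1.729°.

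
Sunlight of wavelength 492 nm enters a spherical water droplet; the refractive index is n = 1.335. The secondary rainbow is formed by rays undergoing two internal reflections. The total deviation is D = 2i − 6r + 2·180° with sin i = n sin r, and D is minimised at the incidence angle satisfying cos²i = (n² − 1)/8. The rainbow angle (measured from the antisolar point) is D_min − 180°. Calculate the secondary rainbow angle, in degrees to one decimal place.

51.4°

cos²i = (1.78222 − 1)/8 = 0.09778; i = arccos(0.31269) = 71.778°.
sin r = sin 71.778°/1.335 = 0.71150; r = 45.357°.
D_min = 2·71.778° − 6·45.357° + 360° = 231.414°.
Rainbow angle = D_min − 180° = 51.414°.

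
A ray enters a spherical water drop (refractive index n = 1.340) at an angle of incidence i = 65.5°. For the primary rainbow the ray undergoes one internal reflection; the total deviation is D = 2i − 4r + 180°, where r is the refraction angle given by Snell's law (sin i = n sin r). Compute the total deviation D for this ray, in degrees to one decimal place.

139.9°

sin r = sin 65.5° / 1.340 = 0.9100/1.340 = 0.6791; r = 42.77°.
D = 2·65.5° − 4·42.77° + 180° = 131.00° − 171.09° + 180° = 139.91°.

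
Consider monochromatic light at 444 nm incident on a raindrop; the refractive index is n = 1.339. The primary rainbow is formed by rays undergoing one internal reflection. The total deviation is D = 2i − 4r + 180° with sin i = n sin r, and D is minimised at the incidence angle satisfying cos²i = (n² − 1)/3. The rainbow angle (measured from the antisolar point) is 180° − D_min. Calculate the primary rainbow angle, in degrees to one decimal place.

41.2°

cos²i = (1.79292 − 1)/3 = 0.26431; i = arccos(0.51411) = 59.062°.
sin r = sin 59.062°/1.339 = 0.64057; r = 39.834°.
D_min = 2·59.062° − 4·39.834° + 180° = 138.786°.
Rainbow angle = 180° − D_min = 41.214°.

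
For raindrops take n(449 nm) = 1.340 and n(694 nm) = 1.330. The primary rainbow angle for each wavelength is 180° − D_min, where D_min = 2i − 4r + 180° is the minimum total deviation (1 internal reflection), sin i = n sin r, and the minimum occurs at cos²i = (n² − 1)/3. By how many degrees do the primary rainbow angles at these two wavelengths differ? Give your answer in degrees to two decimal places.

At 449 nm (n = 1.340): cos²i = 0.26520 → i = 59.004°, r = 39.770°, D_min = 138.929°, rainbow angle = 41.071°.
At 694 nm (n = 1.330): cos²i = 0.25630 → i = 59.585°, r = 40.422°, D_min = 137.484°, rainbow angle = 42.516°.
Angular width = |41.071° − 42.516°| = 1.445°.

1.45°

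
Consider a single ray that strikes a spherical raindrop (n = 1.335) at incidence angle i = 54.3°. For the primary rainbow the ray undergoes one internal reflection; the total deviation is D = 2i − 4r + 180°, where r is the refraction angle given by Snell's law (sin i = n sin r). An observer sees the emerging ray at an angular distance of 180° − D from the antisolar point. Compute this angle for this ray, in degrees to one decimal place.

sin r = sin 54.3° / 1.335 = 0.8121/1.335 = 0.6083; r = 37.47°.
D = 2·54.3° − 4·37.47° + 180° = 108.60° − 149.87° + 180° = 138.73°.
Angle from antisolar point = 180° − D = 41.27°.

41.3°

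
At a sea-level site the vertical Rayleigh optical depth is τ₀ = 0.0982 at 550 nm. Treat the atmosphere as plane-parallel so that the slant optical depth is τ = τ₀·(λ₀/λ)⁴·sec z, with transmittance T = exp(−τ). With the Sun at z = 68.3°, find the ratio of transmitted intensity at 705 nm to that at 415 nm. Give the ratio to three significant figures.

2.06

Airmass: sec 68.3° = 2.7046.
τ(705 nm) = 0.0982 × (550/705)⁴ × 2.7046 = 0.0982 × 0.3704 × 2.7046 = 0.0984.
τ(415 nm) = 0.0982 × (550/415)⁴ × 2.7046 = 0.0982 × 3.0850 × 2.7046 = 0.8193.
T(705)/T(415) = exp(τ_B − τ_A) = exp(0.7210) = 2.0564.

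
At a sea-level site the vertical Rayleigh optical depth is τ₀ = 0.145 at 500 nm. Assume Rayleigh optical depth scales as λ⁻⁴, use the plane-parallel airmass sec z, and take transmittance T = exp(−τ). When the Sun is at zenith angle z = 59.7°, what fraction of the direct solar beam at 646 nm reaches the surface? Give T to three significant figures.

0.902

sec 59.7° = 1.9821.
τ = 0.145 × (500/646)⁴ × 1.9821 = 0.145 × 0.3589 × 1.9821 = 0.1031.
T = exp(−0.1031) = 0.9020.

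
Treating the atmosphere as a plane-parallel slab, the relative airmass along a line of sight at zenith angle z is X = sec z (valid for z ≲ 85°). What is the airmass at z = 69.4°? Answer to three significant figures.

X = sec z = 1/cos 69.4° = 1/0.3518 = 2.8422.

2.84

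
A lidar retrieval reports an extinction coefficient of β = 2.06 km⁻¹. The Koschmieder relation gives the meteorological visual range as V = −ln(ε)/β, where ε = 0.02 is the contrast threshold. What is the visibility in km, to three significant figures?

1.90 km

V = −ln(0.02) / 2.06 = 3.912 / 2.06 = 1.8990 km.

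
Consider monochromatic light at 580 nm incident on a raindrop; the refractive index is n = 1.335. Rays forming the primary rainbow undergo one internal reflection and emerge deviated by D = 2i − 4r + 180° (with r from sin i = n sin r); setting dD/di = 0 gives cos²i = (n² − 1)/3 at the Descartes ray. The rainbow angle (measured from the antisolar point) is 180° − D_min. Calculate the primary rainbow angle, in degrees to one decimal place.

41.8°

cos²i = (1.78222 − 1)/3 = 0.26074; i = arccos(0.51063) = 59.294°.
sin r = sin 59.294°/1.335 = 0.64405; r = 40.094°.
D_min = 2·59.294° − 4·40.094° + 180° = 138.212°.
Rainbow angle = 180° − D_min = 41.788°.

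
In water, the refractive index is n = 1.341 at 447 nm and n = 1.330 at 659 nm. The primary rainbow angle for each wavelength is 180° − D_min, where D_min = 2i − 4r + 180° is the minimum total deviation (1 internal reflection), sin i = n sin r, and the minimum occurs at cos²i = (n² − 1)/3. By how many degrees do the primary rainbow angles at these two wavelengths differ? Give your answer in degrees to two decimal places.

1.59°

At 447 nm (n = 1.341): cos²i = 0.26609 → i = 58.946°, r = 39.705°, D_min = 139.071°, rainbow angle = 40.929°.
At 659 nm (n = 1.330): cos²i = 0.25630 → i = 59.585°, r = 40.422°, D_min = 137.484°, rainbow angle = 42.516°.
Angular width = |40.929° − 42.516°| = 1.588°.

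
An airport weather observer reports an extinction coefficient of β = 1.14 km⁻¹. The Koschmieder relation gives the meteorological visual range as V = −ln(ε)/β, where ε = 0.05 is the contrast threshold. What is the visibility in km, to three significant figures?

V = −ln(0.05) / 1.14 = 2.996 / 1.14 = 2.6278 km.

2.63 km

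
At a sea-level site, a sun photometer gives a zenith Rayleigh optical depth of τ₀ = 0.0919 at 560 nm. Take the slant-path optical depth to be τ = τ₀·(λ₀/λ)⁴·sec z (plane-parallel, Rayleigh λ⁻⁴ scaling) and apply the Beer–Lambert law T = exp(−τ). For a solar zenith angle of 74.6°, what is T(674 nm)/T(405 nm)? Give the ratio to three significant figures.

3.00

Airmass: sec 74.6° = 3.7657.
τ(674 nm) = 0.0919 × (560/674)⁴ × 3.7657 = 0.0919 × 0.4766 × 3.7657 = 0.1649.
τ(405 nm) = 0.0919 × (560/405)⁴ × 3.7657 = 0.0919 × 3.6554 × 3.7657 = 1.2650.
T(674)/T(405) = exp(τ_B − τ_A) = exp(1.1001) = 3.0044.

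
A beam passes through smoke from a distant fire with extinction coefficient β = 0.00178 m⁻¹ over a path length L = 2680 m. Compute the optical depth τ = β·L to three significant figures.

τ = β·L = 0.00178 × 2680 = 4.7704.

4.77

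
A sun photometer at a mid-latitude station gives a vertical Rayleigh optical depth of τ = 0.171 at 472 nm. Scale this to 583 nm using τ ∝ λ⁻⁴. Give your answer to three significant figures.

0.0735

τ(583 nm) = τ(472 nm) × (472/583)⁴ = 0.171 × (0.8096)⁴ = 0.171 × 0.4296 = 0.0735.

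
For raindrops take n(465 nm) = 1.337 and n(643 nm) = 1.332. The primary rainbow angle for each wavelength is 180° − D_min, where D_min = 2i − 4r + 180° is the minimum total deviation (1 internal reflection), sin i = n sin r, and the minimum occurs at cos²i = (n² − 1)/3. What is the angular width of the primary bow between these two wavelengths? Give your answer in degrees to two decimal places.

0.72°

At 465 nm (n = 1.337): cos²i = 0.26252 → i = 59.178°, r = 39.964°, D_min = 138.500°, rainbow angle = 41.500°.
At 643 nm (n = 1.332): cos²i = 0.25807 → i = 59.469°, r = 40.290°, D_min = 137.776°, rainbow angle = 42.224°.
Angular width = |41.500° − 42.224°| = 0.724°.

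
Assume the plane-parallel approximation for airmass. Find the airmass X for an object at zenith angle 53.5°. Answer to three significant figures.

X = sec z = 1/cos 53.5° = 1/0.5948 = 1.6812.

1.68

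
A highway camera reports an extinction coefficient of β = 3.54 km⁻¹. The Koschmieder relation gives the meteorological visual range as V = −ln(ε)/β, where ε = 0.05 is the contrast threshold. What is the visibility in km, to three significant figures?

V = −ln(0.05) / 3.54 = 2.996 / 3.54 = 0.8463 km.

0.846 km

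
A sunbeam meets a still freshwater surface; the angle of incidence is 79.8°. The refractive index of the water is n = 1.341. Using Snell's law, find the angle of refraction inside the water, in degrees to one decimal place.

47.2°

Snell: sin θ_r = sin θ_i / n = sin 79.8° / 1.341 = 0.9842 / 1.341 = 0.7339.
θ_r = arcsin(0.7339) = 47.22°.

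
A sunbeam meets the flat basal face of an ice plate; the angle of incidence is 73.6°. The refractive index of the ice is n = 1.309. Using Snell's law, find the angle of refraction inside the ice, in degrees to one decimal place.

47.1°

Snell: sin θ_r = sin θ_i / n = sin 73.6° / 1.309 = 0.9593 / 1.309 = 0.7329.
θ_r = arcsin(0.7329) = 47.13°.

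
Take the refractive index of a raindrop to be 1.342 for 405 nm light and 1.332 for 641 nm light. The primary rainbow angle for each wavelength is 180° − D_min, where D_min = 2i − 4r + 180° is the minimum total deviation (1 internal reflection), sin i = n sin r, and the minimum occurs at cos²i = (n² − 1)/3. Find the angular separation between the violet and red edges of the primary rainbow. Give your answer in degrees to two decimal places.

1.44°

At 405 nm (n = 1.342): cos²i = 0.26699 → i = 58.888°, r = 39.641°, D_min = 139.213°, rainbow angle = 40.787°.
At 641 nm (n = 1.332): cos²i = 0.25807 → i = 59.469°, r = 40.290°, D_min = 137.776°, rainbow angle = 42.224°.
Angular width = |40.787° − 42.224°| = 1.437°.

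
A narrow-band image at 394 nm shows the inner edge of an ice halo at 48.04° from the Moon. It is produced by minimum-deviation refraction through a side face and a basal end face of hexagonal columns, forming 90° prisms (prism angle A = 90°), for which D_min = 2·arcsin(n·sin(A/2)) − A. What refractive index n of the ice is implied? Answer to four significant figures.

1.320

Rearranging: n = sin((D_min + A)/2) / sin(A/2).
(D_min + A)/2 = (48.04° + 90°)/2 = 69.020°.
n = sin 69.020° / sin 45° = 0.9337 / 0.7071 = 1.3205.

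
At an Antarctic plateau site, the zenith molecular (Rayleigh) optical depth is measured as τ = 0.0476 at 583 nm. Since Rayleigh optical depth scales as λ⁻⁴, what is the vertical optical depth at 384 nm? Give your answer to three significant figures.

0.253

τ(384 nm) = τ(583 nm) × (583/384)⁴ = 0.0476 × (1.5182)⁴ = 0.0476 × 5.3131 = 0.2529.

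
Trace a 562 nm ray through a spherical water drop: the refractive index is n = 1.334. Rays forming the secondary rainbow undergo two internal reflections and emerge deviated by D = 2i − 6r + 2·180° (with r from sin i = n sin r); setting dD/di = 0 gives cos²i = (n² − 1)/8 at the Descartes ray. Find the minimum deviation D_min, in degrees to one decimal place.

231.2°

cos²i = (1.77956 − 1)/8 = 0.09744; i = arccos(0.31216) = 71.810°.
sin r = sin 71.810°/1.334 = 0.71217; r = 45.411°.
D_min = 2·71.810° − 6·45.411° + 360° = 231.153°.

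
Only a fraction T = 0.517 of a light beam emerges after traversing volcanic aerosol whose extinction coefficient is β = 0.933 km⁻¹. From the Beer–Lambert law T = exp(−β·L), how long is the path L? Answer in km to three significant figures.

Beer–Lambert: T = exp(−βL) ⇒ L = −ln(T)/β = −ln(0.517)/0.933 = 0.6597/0.933 = 0.7071 km.

0.707 km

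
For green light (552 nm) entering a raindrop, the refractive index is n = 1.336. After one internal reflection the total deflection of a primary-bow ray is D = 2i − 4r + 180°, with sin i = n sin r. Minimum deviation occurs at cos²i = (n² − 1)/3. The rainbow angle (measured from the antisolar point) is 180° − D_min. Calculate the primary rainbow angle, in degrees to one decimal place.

41.6°

cos²i = (1.78490 − 1)/3 = 0.26163; i = arccos(0.51150) = 59.236°.
sin r = sin 59.236°/1.336 = 0.64318; r = 40.029°.
D_min = 2·59.236° − 4·40.029° + 180° = 138.356°.
Rainbow angle = 180° − D_min = 41.644°.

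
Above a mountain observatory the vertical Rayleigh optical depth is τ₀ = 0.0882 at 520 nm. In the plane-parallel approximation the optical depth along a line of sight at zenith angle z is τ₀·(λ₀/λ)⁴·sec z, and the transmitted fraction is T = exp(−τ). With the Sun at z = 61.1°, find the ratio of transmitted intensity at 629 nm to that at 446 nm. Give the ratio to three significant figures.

Airmass: sec 61.1° = 2.0692.
τ(629 nm) = 0.0882 × (520/629)⁴ × 2.0692 = 0.0882 × 0.4671 × 2.0692 = 0.0852.
τ(446 nm) = 0.0882 × (520/446)⁴ × 2.0692 = 0.0882 × 1.8479 × 2.0692 = 0.3372.
T(629)/T(446) = exp(τ_B − τ_A) = exp(0.2520) = 1.2866.

1.29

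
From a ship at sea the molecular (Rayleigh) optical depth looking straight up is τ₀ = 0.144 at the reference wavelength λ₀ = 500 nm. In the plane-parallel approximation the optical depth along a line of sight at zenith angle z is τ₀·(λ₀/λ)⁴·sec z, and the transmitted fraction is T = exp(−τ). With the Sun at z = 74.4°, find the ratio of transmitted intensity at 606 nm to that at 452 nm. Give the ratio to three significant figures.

1.74

Airmass: sec 74.4° = 3.7186.
τ(606 nm) = 0.144 × (500/606)⁴ × 3.7186 = 0.144 × 0.4634 × 3.7186 = 0.2482.
τ(452 nm) = 0.144 × (500/452)⁴ × 3.7186 = 0.144 × 1.4974 × 3.7186 = 0.8018.
T(606)/T(452) = exp(τ_B − τ_A) = exp(0.5536) = 1.7396.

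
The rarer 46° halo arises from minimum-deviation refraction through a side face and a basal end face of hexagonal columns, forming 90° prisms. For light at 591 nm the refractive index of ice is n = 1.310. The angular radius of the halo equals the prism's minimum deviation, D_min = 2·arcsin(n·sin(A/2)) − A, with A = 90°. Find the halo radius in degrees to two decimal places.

45.73°

n·sin(A/2) = 1.310 × sin 45° = 1.310 × 0.7071 = 0.9263.
D_min = 2·arcsin(0.9263) − 90° = 2 × 67.867° − 90° = 45.733°.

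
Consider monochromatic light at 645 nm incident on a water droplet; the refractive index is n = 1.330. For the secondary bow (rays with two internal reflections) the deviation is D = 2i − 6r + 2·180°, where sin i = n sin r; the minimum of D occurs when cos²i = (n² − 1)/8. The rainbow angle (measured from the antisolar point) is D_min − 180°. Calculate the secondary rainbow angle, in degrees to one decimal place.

50.1°

cos²i = (1.76890 − 1)/8 = 0.09611; i = arccos(0.31002) = 71.940°.
sin r = sin 71.940°/1.330 = 0.71483; r = 45.630°.
D_min = 2·71.940° − 6·45.630° + 360° = 230.101°.
Rainbow angle = D_min − 180° = 50.101°.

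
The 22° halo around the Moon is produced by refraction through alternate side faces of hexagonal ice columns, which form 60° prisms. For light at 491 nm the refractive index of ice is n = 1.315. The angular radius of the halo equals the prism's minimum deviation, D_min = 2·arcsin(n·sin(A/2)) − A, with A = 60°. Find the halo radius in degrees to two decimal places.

n·sin(A/2) = 1.315 × sin 30° = 1.315 × 0.5000 = 0.6575.
D_min = 2·arcsin(0.6575) − 60° = 2 × 41.109° − 60° = 22.219°.

22.22°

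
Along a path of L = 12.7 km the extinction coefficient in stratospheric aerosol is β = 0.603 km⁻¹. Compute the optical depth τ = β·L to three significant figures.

τ = β·L = 0.603 × 12.7 = 7.6581.

7.66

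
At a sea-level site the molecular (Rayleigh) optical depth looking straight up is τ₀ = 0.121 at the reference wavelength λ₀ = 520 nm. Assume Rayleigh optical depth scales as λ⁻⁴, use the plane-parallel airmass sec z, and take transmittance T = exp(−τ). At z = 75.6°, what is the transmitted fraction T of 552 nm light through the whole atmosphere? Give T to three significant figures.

0.682

sec 75.6° = 4.0211.
τ = 0.121 × (520/552)⁴ × 4.0211 = 0.121 × 0.7875 × 4.0211 = 0.3832.
T = exp(−0.3832) = 0.6817.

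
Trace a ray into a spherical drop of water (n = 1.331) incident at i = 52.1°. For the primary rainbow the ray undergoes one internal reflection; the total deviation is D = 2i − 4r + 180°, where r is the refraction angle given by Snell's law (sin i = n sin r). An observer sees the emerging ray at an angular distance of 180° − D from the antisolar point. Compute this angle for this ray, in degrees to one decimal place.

sin r = sin 52.1° / 1.331 = 0.7891/1.331 = 0.5929; r = 36.36°.
D = 2·52.1° − 4·36.36° + 180° = 104.20° − 145.44° + 180° = 138.76°.
Angle from antisolar point = 180° − D = 41.24°.

41.2°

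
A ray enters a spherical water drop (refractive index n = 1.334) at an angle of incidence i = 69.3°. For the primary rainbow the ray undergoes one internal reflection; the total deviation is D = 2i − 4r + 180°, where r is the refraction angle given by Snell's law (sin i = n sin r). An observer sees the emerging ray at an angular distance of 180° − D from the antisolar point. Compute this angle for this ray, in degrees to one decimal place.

39.5°

sin r = sin 69.3° / 1.334 = 0.9354/1.334 = 0.7012; r = 44.53°.
D = 2·69.3° − 4·44.53° + 180° = 138.60° − 178.10° + 180° = 140.50°.
Angle from antisolar point = 180° − D = 39.50°.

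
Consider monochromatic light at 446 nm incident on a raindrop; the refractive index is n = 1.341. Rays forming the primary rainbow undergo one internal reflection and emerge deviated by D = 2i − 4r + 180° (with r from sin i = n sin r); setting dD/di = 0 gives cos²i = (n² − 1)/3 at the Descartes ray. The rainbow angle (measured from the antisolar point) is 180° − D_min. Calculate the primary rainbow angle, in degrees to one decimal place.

cos²i = (1.79828 − 1)/3 = 0.26609; i = arccos(0.51584) = 58.946°.
sin r = sin 58.946°/1.341 = 0.63884; r = 39.705°.
D_min = 2·58.946° − 4·39.705° + 180° = 139.071°.
Rainbow angle = 180° − D_min = 40.929°.

40.9°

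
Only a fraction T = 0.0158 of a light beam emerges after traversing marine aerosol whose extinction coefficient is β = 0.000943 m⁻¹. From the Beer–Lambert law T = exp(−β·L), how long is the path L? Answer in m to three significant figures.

4400 m

Beer–Lambert: T = exp(−βL) ⇒ L = −ln(T)/β = −ln(0.0158)/0.000943 = 4.1477/0.000943 = 4398 m.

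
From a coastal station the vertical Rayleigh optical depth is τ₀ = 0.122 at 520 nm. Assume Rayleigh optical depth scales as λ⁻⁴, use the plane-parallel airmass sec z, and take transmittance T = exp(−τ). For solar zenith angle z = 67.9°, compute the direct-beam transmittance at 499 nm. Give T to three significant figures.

0.682

sec 67.9° = 2.6580.
τ = 0.122 × (520/499)⁴ × 2.6580 = 0.122 × 1.1793 × 2.6580 = 0.3824.
T = exp(−0.3824) = 0.6822.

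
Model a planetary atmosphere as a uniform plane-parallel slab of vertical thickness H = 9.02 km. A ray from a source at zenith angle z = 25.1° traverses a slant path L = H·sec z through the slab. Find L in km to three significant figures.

9.96 km

sec z = 1/cos 25.1° = 1.1043.
L = 9.02 × 1.1043 = 9.961 km.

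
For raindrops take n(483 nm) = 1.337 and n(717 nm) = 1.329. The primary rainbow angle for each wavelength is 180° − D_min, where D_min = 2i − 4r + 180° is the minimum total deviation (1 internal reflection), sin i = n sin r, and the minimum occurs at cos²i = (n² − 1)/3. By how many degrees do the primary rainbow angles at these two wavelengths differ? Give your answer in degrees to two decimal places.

At 483 nm (n = 1.337): cos²i = 0.26252 → i = 59.178°, r = 39.964°, D_min = 138.500°, rainbow angle = 41.500°.
At 717 nm (n = 1.329): cos²i = 0.25541 → i = 59.643°, r = 40.487°, D_min = 137.337°, rainbow angle = 42.663°.
Angular width = |41.500° − 42.663°| = 1.163°.

1.16°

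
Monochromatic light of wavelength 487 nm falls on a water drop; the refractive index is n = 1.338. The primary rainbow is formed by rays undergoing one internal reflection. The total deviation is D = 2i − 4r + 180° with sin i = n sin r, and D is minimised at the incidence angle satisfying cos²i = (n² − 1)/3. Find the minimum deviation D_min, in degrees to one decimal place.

cos²i = (1.79024 − 1)/3 = 0.26341; i = arccos(0.51324) = 59.120°.
sin r = sin 59.120°/1.338 = 0.64144; r = 39.899°.
D_min = 2·59.120° − 4·39.899° + 180° = 138.643°.

138.6°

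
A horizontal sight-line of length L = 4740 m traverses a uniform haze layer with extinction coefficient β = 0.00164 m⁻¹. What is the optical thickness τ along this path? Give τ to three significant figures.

7.77

τ = β·L = 0.00164 × 4740 = 7.7736.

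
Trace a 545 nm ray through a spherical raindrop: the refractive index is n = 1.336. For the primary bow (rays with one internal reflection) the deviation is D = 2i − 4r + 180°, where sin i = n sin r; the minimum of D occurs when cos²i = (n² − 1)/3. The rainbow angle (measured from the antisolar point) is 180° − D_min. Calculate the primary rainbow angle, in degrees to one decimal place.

cos²i = (1.78490 − 1)/3 = 0.26163; i = arccos(0.51150) = 59.236°.
sin r = sin 59.236°/1.336 = 0.64318; r = 40.029°.
D_min = 2·59.236° − 4·40.029° + 180° = 138.356°.
Rainbow angle = 180° − D_min = 41.644°.

41.6°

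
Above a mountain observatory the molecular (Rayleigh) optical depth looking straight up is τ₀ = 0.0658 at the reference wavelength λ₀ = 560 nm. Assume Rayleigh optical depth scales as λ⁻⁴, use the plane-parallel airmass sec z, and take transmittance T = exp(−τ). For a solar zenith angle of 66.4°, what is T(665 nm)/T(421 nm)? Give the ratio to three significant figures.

Airmass: sec 66.4° = 2.4978.
τ(665 nm) = 0.0658 × (560/665)⁴ × 2.4978 = 0.0658 × 0.5029 × 2.4978 = 0.0827.
τ(421 nm) = 0.0658 × (560/421)⁴ × 2.4978 = 0.0658 × 3.1306 × 2.4978 = 0.5145.
T(665)/T(421) = exp(τ_B − τ_A) = exp(0.4319) = 1.5401.

1.54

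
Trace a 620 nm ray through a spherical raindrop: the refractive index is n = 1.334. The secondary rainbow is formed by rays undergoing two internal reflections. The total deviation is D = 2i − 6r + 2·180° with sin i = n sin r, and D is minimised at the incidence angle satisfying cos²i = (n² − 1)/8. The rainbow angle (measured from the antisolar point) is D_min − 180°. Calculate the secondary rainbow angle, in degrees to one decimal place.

cos²i = (1.77956 − 1)/8 = 0.09744; i = arccos(0.31216) = 71.810°.
sin r = sin 71.810°/1.334 = 0.71217; r = 45.411°.
D_min = 2·71.810° − 6·45.411° + 360° = 231.153°.
Rainbow angle = D_min − 180° = 51.153°.

51.2°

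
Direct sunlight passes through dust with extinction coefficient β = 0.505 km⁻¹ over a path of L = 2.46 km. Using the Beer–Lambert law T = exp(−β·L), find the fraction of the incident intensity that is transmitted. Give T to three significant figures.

0.289

τ = β·L = 0.505 × 2.46 = 1.2423.
T = exp(−1.2423) = 0.2887.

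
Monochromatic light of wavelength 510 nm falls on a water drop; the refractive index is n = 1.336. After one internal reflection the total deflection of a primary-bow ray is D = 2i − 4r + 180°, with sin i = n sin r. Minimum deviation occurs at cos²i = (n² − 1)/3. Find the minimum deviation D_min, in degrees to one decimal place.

cos²i = (1.78490 − 1)/3 = 0.26163; i = arccos(0.51150) = 59.236°.
sin r = sin 59.236°/1.336 = 0.64318; r = 40.029°.
D_min = 2·59.236° − 4·40.029° + 180° = 138.356°.

138.4°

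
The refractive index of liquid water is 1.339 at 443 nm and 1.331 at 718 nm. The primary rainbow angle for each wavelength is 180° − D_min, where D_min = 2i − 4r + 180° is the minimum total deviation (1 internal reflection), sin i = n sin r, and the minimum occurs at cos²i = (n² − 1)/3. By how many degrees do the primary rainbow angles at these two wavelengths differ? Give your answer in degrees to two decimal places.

At 443 nm (n = 1.339): cos²i = 0.26431 → i = 59.062°, r = 39.834°, D_min = 138.786°, rainbow angle = 41.214°.
At 718 nm (n = 1.331): cos²i = 0.25719 → i = 59.527°, r = 40.356°, D_min = 137.630°, rainbow angle = 42.370°.
Angular width = |41.214° − 42.370°| = 1.156°.

1.16°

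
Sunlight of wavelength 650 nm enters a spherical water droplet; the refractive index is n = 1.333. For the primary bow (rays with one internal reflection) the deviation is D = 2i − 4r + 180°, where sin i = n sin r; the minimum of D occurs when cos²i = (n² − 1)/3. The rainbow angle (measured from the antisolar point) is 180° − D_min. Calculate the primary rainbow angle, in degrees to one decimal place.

42.1°

cos²i = (1.77689 − 1)/3 = 0.25896; i = arccos(0.50888) = 59.410°.
sin r = sin 59.410°/1.333 = 0.64579; r = 40.225°.
D_min = 2·59.410° − 4·40.225° + 180° = 137.922°.
Rainbow angle = 180° − D_min = 42.078°.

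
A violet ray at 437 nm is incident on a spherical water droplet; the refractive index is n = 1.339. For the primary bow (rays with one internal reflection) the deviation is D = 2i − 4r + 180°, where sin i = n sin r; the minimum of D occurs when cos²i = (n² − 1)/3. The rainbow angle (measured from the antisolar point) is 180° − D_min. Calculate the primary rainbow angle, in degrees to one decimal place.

cos²i = (1.79292 − 1)/3 = 0.26431; i = arccos(0.51411) = 59.062°.
sin r = sin 59.062°/1.339 = 0.64057; r = 39.834°.
D_min = 2·59.062° − 4·39.834° + 180° = 138.786°.
Rainbow angle = 180° − D_min = 41.214°.

41.2°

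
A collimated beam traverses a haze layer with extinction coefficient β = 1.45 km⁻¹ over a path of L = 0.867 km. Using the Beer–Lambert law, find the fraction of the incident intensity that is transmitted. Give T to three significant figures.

0.284

τ = β·L = 1.45 × 0.867 = 1.2571.
T = exp(−1.2571) = 0.2845.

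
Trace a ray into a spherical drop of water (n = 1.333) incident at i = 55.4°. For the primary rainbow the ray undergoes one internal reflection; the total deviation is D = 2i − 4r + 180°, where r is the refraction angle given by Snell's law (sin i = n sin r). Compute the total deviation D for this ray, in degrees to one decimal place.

sin r = sin 55.4° / 1.333 = 0.8231/1.333 = 0.6175; r = 38.13°.
D = 2·55.4° − 4·38.13° + 180° = 110.80° − 152.54° + 180° = 138.26°.

138.3°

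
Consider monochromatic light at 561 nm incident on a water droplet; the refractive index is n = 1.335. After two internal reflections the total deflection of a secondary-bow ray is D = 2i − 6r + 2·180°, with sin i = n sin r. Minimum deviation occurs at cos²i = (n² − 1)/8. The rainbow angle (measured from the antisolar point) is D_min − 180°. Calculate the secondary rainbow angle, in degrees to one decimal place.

cos²i = (1.78222 − 1)/8 = 0.09778; i = arccos(0.31269) = 71.778°.
sin r = sin 71.778°/1.335 = 0.71150; r = 45.357°.
D_min = 2·71.778° − 6·45.357° + 360° = 231.414°.
Rainbow angle = D_min − 180° = 51.414°.

51.4°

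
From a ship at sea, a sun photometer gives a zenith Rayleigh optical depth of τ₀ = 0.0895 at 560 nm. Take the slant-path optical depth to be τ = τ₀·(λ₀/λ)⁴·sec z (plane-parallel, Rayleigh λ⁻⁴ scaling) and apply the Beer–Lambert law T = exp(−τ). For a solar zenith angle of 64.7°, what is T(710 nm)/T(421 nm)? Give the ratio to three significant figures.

1.78

Airmass: sec 64.7° = 2.3400.
τ(710 nm) = 0.0895 × (560/710)⁴ × 2.3400 = 0.0895 × 0.3870 × 2.3400 = 0.0810.
τ(421 nm) = 0.0895 × (560/421)⁴ × 2.3400 = 0.0895 × 3.1306 × 2.3400 = 0.6556.
T(710)/T(421) = exp(τ_B − τ_A) = exp(0.5746) = 1.7764.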